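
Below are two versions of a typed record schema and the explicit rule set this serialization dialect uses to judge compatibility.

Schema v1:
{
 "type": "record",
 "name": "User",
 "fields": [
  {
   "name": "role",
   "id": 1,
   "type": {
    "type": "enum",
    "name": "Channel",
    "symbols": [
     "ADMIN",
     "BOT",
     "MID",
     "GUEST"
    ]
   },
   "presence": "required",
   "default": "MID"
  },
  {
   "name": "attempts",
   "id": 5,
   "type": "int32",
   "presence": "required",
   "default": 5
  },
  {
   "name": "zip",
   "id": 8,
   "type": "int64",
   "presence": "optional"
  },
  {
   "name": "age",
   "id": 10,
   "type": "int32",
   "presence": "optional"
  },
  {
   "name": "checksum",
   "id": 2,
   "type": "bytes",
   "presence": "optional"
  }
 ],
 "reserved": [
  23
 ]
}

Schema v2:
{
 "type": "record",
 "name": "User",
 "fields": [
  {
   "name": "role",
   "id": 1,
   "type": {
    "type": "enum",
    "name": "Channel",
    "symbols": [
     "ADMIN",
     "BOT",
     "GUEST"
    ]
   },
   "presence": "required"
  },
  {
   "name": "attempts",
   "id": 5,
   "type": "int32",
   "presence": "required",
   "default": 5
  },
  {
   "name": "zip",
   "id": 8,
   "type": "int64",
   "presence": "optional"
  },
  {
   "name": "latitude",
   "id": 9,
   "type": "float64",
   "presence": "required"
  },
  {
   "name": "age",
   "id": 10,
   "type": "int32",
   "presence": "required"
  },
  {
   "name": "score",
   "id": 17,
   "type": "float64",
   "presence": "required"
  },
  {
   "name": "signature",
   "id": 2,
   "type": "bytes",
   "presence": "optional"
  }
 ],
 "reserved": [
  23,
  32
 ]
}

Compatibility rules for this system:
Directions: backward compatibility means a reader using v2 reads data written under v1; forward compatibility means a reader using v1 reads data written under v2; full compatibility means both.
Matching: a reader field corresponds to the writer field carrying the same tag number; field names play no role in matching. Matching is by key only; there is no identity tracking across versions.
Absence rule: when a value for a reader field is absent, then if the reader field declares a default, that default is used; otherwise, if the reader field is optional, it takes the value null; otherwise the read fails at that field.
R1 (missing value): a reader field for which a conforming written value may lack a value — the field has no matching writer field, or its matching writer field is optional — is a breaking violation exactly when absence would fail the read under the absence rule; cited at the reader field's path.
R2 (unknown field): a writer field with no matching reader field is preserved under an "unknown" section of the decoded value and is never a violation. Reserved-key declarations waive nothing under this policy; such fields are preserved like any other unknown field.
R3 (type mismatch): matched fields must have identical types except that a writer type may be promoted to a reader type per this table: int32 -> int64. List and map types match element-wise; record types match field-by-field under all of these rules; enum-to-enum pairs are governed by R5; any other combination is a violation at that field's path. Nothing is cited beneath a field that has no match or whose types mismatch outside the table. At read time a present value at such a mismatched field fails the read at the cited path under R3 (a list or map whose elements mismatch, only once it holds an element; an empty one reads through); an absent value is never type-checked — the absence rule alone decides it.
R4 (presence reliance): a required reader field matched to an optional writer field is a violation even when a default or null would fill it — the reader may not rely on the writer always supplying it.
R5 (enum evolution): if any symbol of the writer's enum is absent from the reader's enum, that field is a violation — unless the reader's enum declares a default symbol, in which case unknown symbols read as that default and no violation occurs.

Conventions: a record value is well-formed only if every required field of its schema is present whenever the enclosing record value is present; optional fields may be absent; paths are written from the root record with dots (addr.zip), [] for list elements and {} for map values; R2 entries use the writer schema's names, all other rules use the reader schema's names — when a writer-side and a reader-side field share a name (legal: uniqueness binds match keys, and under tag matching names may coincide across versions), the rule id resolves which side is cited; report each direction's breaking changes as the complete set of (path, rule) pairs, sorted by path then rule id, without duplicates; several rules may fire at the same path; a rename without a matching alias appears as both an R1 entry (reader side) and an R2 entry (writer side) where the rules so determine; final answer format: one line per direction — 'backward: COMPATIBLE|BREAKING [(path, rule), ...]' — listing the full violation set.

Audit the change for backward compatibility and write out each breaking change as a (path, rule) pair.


each type pair in User: writer, then reader
backward pass over User, reader schema v2, writer schema v1:
  role <- role (Channel -> Channel, writer required)
  attempts <- attempts (int32 -> int32, writer required)
  zip <- zip (int64 -> int64, writer optional)
  latitude has no writer counterpart
  age <- age (int32 -> int32, writer optional)
  score has no writer counterpart
  signature <- checksum (bytes -> bytes, writer optional)
  R1 fires at age
  R4 fires at age
  R1 fires at latitude
  R5 fires at role
  R1 fires at score
  => 5 violation(s): backward is BREAKING for User
the rest of the User diff is inert for this question:
  renamed field checksum to signature in record User -> inert for the asked User verdict: nothing fires

backward: BREAKING [(age, R1), (age, R4), (latitude, R1), (role, R5), (score, R1)]


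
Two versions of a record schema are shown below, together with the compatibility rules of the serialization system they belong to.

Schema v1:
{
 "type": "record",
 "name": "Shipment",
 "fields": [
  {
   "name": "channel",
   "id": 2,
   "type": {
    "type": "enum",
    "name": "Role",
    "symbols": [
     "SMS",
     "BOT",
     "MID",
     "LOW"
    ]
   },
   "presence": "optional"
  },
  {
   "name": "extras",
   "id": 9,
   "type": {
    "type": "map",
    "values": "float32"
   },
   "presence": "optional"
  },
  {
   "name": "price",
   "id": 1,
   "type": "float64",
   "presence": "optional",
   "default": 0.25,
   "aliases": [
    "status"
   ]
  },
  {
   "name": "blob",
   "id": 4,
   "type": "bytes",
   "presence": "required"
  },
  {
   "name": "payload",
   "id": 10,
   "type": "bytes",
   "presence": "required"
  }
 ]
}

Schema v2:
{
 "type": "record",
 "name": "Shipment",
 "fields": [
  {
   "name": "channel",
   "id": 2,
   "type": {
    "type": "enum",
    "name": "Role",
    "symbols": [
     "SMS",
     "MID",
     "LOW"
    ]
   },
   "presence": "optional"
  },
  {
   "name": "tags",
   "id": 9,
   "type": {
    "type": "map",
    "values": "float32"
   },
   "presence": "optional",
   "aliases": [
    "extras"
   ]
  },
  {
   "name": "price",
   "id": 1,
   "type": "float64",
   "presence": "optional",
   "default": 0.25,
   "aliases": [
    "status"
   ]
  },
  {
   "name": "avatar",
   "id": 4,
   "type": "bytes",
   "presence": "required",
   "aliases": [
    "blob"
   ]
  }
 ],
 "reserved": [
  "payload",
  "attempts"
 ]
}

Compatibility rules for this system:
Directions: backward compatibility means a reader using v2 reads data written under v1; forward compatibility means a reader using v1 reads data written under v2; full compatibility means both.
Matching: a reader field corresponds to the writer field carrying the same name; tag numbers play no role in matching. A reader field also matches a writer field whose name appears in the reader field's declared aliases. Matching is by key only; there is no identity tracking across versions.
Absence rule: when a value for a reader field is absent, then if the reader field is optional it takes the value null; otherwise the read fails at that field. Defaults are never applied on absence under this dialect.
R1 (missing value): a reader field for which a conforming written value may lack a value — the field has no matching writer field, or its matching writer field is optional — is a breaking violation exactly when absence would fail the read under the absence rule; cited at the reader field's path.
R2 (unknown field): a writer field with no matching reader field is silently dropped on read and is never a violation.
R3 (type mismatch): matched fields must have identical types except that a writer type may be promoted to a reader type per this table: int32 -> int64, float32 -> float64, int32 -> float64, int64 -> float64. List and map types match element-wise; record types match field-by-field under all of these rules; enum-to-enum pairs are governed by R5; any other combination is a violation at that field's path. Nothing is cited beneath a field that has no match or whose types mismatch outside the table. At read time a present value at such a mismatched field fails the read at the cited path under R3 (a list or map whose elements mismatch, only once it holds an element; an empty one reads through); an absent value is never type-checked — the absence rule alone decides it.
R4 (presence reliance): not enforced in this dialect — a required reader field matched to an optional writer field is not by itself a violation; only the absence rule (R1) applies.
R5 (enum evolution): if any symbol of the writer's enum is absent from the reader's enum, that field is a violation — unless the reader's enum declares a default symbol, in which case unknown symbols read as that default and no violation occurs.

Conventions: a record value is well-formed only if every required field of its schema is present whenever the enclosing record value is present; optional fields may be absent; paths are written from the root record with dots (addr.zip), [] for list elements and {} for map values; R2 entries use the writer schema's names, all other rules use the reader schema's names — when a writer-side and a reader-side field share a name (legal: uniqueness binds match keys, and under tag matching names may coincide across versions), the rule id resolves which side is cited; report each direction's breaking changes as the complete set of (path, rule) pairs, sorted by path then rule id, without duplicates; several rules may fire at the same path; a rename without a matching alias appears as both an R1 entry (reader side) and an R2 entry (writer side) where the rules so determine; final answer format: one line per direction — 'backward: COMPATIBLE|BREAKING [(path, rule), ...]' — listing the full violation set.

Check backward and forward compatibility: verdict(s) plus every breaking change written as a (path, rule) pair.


backward: BREAKING [(channel, R5)]; forward: BREAKING [(blob, R1), (payload, R1)]

arrows below run writer -> reader for Shipment
backward for Shipment (reader v2, writer v1):
  Role -> Role, writer optional: channel aligns to channel
  map<string, float32> -> map<string, float32>, writer optional: tags aligns to extras
  float64 -> float64, writer optional: price aligns to price
  bytes -> bytes, writer required: avatar aligns to blob
  leftover writer field: payload
  R5 fires at channel
  => backward verdict for Shipment: BREAKING, 1 violation(s)
forward for Shipment (reader v1, writer v2):
  Role -> Role, writer optional: channel aligns to channel
  extras: no writer-side match
  float64 -> float64, writer optional: price aligns to price
  blob: no writer-side match
  payload: no writer-side match
  leftover writer field: tags
  leftover writer field: avatar
  R1 fires at blob
  R1 fires at payload
  => forward verdict for Shipment: BREAKING, 2 violation(s)


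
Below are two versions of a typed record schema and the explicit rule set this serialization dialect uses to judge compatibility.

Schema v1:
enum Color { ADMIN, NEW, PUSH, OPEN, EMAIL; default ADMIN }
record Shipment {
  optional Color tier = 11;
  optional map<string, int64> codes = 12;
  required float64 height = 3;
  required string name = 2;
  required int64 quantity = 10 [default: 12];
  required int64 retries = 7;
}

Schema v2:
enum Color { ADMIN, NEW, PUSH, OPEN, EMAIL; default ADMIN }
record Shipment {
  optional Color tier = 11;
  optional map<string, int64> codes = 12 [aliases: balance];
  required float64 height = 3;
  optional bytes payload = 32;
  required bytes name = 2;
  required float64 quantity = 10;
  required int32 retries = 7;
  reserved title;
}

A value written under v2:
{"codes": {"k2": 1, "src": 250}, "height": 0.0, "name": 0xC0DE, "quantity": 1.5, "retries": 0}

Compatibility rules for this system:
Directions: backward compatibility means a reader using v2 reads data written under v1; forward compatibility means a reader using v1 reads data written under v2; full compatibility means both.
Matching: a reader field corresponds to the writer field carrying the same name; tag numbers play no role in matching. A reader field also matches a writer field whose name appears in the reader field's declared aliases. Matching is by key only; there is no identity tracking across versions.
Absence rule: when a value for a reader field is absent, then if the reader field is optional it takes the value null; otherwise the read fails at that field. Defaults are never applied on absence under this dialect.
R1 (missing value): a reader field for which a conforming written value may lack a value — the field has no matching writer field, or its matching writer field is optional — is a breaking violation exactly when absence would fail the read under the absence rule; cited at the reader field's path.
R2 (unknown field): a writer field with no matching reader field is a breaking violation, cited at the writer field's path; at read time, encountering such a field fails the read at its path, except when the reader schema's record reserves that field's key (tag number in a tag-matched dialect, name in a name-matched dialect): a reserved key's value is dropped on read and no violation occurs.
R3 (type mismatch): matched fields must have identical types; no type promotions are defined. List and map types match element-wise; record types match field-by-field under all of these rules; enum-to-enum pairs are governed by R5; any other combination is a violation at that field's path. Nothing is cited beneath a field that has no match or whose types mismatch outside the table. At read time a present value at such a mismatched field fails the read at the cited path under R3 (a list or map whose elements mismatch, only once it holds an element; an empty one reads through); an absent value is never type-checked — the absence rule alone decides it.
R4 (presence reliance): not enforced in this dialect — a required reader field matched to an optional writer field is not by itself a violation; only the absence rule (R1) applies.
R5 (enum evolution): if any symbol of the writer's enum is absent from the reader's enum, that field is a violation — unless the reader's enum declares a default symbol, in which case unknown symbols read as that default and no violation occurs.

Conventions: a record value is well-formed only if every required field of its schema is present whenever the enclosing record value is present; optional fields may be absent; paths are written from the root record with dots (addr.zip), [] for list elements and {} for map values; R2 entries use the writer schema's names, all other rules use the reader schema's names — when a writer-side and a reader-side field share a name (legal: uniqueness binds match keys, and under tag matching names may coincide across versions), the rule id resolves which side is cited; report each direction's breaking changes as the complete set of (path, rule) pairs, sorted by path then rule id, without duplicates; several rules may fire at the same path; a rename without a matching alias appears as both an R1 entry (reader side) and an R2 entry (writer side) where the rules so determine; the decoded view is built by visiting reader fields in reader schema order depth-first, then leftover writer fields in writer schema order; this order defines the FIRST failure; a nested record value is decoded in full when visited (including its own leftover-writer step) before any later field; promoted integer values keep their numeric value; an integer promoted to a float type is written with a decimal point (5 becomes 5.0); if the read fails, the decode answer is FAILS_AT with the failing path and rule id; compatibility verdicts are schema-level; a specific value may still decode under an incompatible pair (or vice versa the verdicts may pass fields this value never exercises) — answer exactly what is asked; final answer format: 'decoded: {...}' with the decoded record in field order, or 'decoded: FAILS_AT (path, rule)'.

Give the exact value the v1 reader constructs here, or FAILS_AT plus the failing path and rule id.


decoded: FAILS_AT (name, R3)

the writer's type comes first in each Shipment pair
decode walk for Shipment under reader schema v1:
  tier := null (not supplied -> null)
  codes := {"k2": 1, "src": 250}
  height := 0.0
  read fails at name under R3
  => FAILS_AT (name, R3)
remaining Shipment differences; none change what is asked:
  field quantity in record Shipment: type int64 changed to float64 (its default is dropped) -> schema-level compatibility only; this Shipment value's decode is unchanged
  added field payload to record Shipment: optional bytes, tag 32 (in v2 it sits immediately before name) -> schema-level compatibility only; this Shipment value's decode is unchanged
  field retries in record Shipment: type int64 changed to int32 -> schema-level compatibility only; this Shipment value's decode is unchanged


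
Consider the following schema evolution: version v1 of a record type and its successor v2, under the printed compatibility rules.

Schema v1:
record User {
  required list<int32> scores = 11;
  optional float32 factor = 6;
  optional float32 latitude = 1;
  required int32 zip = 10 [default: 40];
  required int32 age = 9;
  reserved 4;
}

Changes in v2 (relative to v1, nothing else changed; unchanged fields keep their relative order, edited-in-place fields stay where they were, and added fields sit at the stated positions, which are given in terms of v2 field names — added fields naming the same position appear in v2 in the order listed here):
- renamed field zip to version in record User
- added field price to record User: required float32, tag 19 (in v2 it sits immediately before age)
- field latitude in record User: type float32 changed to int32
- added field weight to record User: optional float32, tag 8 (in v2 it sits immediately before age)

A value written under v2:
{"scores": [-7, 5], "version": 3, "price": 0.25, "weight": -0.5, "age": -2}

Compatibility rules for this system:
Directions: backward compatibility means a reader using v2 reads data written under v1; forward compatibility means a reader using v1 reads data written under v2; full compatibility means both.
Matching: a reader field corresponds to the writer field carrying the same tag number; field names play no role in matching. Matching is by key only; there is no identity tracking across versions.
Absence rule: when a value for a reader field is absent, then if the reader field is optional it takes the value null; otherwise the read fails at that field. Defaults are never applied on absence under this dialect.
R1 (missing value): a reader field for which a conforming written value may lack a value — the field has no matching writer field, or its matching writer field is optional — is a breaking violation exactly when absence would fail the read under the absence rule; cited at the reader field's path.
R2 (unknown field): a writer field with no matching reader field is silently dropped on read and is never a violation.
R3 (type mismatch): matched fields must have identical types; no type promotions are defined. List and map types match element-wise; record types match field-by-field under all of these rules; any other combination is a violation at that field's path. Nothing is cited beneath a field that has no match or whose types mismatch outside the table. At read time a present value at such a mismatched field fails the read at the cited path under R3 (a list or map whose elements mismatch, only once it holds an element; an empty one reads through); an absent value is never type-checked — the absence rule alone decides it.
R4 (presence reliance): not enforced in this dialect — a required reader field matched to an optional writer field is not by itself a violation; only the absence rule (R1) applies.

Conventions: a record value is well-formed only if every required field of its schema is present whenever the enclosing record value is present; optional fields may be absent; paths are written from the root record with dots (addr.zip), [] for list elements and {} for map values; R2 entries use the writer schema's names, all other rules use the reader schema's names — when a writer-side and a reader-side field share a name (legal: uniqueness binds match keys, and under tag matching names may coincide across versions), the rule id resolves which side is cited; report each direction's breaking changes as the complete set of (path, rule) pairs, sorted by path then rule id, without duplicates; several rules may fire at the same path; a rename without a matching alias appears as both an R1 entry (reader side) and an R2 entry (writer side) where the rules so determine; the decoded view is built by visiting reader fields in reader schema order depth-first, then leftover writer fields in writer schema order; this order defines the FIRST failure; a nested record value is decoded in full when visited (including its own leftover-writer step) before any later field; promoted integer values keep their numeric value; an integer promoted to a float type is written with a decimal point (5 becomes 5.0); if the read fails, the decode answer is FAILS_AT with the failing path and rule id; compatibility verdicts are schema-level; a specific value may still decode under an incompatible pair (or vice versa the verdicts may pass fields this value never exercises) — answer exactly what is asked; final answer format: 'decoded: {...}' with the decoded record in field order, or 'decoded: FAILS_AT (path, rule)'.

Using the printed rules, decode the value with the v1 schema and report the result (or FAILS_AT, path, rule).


arrows below run writer -> reader for User
decoding the User value with the v1 reader:
  scores := [-7, 5]
  factor := null (absent, optional -> null)
  latitude := null (absent, optional -> null)
  zip := 3 (from writer version)
  age := -2
  writer price: unknown -> dropped
  writer weight: unknown -> dropped
  => decoded: {"scores": [-7, 5], "factor": null, "latitude": null, "zip": 3, "age": -2}
checking off the User differences that do not matter here:
  renamed field zip to version in record User -> no rule fires on it and the decoded User view is identical with or without it
  added field price to record User: required float32, tag 19 (in v2 it sits immediately before age) -> affects the rule determinations only; this particular User value decodes identically
  field latitude in record User: type float32 changed to int32 -> affects the rule determinations only; this particular User value decodes identically
  added field weight to record User: optional float32, tag 8 (in v2 it sits immediately before age) -> no rule fires on it and the decoded User view is identical with or without it

decoded: {"scores": [-7, 5], "factor": null, "latitude": null, "zip": 3, "age": -2}


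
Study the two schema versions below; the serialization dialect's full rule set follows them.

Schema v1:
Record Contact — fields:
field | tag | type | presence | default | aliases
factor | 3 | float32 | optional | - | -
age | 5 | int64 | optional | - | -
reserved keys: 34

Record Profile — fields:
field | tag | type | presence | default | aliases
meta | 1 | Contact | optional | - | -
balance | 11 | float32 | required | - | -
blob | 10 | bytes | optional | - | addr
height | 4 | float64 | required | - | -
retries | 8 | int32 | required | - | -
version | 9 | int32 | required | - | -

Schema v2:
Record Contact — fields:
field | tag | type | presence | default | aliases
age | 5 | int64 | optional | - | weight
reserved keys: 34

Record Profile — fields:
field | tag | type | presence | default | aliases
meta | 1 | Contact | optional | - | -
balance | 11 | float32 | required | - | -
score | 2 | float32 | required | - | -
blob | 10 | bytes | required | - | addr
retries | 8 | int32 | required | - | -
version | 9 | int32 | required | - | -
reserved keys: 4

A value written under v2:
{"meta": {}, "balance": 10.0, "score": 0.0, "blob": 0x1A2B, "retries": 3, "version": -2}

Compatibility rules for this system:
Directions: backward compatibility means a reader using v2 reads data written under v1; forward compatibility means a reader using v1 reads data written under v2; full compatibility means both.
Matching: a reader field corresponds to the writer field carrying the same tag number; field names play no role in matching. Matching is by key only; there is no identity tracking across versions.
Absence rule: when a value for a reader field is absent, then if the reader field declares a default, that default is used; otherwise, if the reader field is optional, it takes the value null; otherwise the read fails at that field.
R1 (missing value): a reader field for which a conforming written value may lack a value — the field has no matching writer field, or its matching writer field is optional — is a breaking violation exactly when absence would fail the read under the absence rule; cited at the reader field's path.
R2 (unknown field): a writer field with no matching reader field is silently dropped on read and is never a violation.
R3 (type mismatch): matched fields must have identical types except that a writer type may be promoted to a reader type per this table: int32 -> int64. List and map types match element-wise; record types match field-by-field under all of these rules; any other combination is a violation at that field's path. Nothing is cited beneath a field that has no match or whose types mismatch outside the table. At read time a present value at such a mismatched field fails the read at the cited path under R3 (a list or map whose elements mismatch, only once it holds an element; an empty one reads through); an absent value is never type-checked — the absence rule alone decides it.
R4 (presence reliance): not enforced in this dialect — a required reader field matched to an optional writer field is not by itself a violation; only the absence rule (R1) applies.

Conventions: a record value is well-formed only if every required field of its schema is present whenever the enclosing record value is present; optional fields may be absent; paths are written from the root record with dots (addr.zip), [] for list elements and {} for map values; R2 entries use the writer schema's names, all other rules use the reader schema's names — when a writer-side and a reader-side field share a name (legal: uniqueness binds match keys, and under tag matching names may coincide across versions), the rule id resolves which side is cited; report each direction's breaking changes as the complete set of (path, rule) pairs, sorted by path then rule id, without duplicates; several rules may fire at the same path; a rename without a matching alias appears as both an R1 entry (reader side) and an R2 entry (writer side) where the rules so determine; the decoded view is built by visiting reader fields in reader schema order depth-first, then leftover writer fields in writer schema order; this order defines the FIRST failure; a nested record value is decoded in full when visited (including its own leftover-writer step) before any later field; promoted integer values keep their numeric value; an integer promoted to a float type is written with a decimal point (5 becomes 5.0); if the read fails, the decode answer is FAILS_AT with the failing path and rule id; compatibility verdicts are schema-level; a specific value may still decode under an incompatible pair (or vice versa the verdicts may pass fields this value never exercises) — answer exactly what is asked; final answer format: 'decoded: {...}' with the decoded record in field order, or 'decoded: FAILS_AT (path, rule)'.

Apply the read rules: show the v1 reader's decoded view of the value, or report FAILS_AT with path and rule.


decoded: FAILS_AT (height, R1)

the writer's type comes first in each Profile pair
decoding the Profile value with the v1 reader:
  meta.factor := null (absent, optional -> null)
  meta.age := null (absent, optional -> null)
  balance := 10.0
  blob := 0x1A2B
  read fails at height under R1 (no fill)
  => FAILS_AT (height, R1)
ruling out the remaining Profile differences:
  removed field factor from record Contact -> triggers nothing under the printed rules; the Profile answer is the same either way
  added field score to record Profile: required float32, tag 2 (in v2 it sits immediately before blob) -> changes Profile's schema-level verdicts only — the decode of this value is the same
  field blob in record Profile: optional changed to required -> changes Profile's schema-level verdicts only — the decode of this value is the same


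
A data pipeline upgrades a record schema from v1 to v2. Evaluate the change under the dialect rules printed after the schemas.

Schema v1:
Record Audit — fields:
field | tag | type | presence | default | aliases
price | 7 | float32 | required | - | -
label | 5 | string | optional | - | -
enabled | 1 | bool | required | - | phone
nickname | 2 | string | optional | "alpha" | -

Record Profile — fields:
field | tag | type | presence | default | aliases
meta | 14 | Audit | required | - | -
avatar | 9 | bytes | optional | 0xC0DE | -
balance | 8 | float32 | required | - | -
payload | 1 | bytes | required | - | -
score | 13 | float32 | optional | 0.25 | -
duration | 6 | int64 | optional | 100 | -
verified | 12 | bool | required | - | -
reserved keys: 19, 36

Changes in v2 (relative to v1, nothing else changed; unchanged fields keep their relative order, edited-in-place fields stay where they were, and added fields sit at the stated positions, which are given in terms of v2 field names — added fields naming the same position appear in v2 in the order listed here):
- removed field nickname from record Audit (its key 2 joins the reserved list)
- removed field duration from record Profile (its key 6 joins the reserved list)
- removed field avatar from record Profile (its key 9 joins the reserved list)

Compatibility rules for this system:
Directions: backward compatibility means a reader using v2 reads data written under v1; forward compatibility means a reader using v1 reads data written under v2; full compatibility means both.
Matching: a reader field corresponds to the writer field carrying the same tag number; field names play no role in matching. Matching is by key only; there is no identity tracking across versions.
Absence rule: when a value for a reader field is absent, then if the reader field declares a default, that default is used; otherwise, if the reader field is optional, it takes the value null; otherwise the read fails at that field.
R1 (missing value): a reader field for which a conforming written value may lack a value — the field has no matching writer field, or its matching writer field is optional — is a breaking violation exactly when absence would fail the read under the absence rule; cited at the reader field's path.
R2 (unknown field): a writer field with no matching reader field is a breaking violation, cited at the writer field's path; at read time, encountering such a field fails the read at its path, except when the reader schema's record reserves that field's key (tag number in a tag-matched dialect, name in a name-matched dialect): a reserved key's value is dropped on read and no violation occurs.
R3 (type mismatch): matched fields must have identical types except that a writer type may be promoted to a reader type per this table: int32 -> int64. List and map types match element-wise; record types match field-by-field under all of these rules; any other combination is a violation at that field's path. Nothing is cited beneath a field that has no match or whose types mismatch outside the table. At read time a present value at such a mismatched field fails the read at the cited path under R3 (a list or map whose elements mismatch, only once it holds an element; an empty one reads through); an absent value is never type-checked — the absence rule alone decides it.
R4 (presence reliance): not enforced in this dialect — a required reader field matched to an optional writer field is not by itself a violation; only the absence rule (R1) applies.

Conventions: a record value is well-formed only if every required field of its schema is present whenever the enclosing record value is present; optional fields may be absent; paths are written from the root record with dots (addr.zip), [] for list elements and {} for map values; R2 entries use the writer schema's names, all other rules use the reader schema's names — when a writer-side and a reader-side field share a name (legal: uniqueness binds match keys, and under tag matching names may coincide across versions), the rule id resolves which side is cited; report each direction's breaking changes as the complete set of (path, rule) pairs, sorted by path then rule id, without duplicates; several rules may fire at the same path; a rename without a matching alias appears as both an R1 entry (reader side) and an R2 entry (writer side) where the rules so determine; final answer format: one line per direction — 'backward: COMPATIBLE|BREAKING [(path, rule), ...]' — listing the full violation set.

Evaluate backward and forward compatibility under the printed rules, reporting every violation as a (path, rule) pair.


each type pair in Profile: writer, then reader
backward analysis of Profile with v2 as reader and v1 as writer:
  meta: Audit -> Audit, writer required; from meta
  balance: float32 -> float32, writer required; from balance
  payload: bytes -> bytes, writer required; from payload
  score: float32 -> float32, writer optional; from score
  verified: bool -> bool, writer required; from verified
  leftover writer field: avatar
  leftover writer field: duration
  meta.price: float32 -> float32, writer required; from meta.price
  meta.label: string -> string, writer optional; from meta.label
  meta.enabled: bool -> bool, writer required; from meta.enabled
  leftover writer field: meta.nickname
  => backward verdict for Profile: COMPATIBLE, no violations
forward analysis of Profile with v1 as reader and v2 as writer:
  meta: Audit -> Audit, writer required; from meta
  avatar has no writer counterpart
  balance: float32 -> float32, writer required; from balance
  payload: bytes -> bytes, writer required; from payload
  score: float32 -> float32, writer optional; from score
  duration has no writer counterpart
  verified: bool -> bool, writer required; from verified
  meta.price: float32 -> float32, writer required; from meta.price
  meta.label: string -> string, writer optional; from meta.label
  meta.enabled: bool -> bool, writer required; from meta.enabled
  meta.nickname has no writer counterpart
  => forward verdict for Profile: COMPATIBLE, no violations

backward: COMPATIBLE []; forward: COMPATIBLE []


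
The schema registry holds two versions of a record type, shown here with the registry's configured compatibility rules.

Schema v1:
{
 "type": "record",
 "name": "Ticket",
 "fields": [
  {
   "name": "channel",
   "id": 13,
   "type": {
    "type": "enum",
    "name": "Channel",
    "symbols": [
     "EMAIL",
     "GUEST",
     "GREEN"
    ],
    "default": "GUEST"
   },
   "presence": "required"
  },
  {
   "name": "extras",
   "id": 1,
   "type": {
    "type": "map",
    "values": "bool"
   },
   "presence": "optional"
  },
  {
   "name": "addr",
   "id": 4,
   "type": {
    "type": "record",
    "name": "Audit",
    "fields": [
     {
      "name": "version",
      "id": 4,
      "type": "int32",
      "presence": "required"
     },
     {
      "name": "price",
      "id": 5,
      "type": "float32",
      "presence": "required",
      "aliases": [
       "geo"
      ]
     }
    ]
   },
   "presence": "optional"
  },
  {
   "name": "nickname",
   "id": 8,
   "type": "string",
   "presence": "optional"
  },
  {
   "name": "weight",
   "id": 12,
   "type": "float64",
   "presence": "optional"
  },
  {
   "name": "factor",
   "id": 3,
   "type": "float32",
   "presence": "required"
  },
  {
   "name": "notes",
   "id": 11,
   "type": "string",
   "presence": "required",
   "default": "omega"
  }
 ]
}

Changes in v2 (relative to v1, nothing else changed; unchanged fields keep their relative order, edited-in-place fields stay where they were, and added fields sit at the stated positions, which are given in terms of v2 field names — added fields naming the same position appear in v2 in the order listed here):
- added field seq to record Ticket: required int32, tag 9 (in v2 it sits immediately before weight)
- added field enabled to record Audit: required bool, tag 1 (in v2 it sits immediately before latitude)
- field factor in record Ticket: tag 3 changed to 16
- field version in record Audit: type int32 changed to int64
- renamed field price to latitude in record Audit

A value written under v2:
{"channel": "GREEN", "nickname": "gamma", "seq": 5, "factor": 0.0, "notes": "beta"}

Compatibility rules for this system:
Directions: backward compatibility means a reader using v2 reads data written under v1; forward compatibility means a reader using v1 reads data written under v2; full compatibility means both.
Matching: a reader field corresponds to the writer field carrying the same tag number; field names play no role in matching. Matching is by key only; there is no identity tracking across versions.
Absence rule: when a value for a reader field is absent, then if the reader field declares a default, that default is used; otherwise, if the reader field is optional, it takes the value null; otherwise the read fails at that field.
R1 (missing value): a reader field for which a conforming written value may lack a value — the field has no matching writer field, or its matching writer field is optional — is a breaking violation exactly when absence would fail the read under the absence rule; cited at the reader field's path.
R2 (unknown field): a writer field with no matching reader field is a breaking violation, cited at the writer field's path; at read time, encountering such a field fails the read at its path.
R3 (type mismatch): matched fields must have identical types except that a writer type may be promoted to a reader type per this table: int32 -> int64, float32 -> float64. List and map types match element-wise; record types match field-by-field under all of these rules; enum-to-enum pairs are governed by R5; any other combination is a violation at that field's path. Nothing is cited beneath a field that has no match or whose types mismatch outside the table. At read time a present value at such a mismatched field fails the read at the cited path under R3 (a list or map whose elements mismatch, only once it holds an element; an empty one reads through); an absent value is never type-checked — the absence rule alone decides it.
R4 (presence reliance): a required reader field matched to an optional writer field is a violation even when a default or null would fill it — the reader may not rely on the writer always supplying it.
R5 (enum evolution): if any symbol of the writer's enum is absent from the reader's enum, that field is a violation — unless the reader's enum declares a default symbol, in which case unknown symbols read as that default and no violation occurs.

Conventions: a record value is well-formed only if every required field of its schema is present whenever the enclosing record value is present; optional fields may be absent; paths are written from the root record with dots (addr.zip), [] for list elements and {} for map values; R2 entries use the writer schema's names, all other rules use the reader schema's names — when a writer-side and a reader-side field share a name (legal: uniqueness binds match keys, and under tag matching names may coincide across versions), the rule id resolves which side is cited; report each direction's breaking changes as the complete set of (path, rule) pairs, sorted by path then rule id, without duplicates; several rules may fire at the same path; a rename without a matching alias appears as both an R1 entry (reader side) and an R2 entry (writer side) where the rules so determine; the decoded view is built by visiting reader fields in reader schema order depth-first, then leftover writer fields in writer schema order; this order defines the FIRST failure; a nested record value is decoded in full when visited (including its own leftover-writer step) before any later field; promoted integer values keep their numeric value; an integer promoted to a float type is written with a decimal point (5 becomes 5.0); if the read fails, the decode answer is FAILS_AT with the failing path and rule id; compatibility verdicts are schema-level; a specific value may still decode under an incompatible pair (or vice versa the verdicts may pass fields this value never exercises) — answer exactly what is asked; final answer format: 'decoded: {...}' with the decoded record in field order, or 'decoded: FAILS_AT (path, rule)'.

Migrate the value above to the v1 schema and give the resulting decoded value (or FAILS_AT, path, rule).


decoded: FAILS_AT (factor, R1)

each type pair in Ticket: writer, then reader
decode (reader v1):
  channel := "GREEN"
  extras := null (not supplied -> null)
  addr := null (not supplied -> null)
  nickname := "gamma"
  weight := null (not supplied -> null)
  read fails at factor under R1 (no fill)
  => FAILS_AT (factor, R1)
the other Ticket changes do not affect what is asked:
  added field enabled to record Audit: required bool, tag 1 (in v2 it sits immediately before latitude) -> a verdict-level change on Ticket — the shown value reads the same
  added field seq to record Ticket: required int32, tag 9 (in v2 it sits immediately before weight) -> a verdict-level change on Ticket — the shown value reads the same
  field version in record Audit: type int32 changed to int64 -> a verdict-level change on Ticket — the shown value reads the same
  renamed field price to latitude in record Audit -> fires no rule on Ticket under this dialect and leaves the result unchanged
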